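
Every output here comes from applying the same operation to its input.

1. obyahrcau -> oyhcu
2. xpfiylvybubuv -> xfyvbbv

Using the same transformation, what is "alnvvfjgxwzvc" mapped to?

anvjxzc

Each output is the input with this applied: keep every other character starting from the first (positions 1st, 3rd, 5th, ...).
On "alnvvfjgxwzvc" that produces "anvjxzc".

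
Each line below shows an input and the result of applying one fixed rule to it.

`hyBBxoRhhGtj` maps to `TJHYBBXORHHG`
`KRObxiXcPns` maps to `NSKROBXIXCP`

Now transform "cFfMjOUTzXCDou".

Rule — move the last 2 characters to the front (rotate right by 2), then convert every letter to uppercase.
For "cFfMjOUTzXCDou", step one produces "oucFfMjOUTzXCD"; step two turns that into "OUCFFMJOUTZXCD".

OUCFFMJOUTZXCD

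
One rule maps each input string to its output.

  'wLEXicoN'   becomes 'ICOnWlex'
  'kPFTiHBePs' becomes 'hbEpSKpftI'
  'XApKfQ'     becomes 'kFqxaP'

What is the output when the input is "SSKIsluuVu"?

LUUvUsskiS

The rule is to swap the front and back halves of the string, then flip the case of every letter.
Applying both steps to "SSKIsluuVu": "luuVuSSKIs", then "LUUvUsskiS".
(Check on "kPFTiHBePs": → "HBePskPFTi" → "hbEpSKpftI" ✓)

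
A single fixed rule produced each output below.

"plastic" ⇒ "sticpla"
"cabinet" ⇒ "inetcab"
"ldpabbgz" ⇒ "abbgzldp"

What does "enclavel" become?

The transformation: move the first 3 characters to the end (rotate left by 3).
"enclavel" → "lavelenc".

lavelenc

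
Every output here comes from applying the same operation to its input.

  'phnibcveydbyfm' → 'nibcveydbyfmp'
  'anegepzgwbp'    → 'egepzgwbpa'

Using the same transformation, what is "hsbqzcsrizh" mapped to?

bqzcsrizhh

The transformation: move the first character to the end, then delete the first character.
"hsbqzcsrizh" → "bqzcsrizhh".
(Check on "phnibcveydbyfm": → "hnibcveydbyfmp" → "nibcveydbyfmp" ✓)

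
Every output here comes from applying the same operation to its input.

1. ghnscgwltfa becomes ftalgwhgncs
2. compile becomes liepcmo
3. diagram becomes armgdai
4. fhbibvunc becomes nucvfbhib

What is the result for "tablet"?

The rule is to move the last 2 characters to the front (rotate right by 2), then take characters alternately from the front and the back (1st, last, 2nd, 2nd-last, ...).
Starting from "tablet": after the first operation, "ettabl"; after the second, "eltbta".

eltbta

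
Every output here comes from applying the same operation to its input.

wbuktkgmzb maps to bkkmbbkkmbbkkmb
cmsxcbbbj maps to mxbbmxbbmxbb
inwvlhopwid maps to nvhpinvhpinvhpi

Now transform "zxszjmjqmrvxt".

xzmqrxxzmqrxxzmqrx

The pattern: keep every other character starting from the second (positions 2nd, 4th, 6th, ...), then write the whole string 3 times in a row.
On "zxszjmjqmrvxt": the first step gives "xzmqrx", and the second then gives "xzmqrxxzmqrxxzmqrx".
(Check on "cmsxcbbbj": → "mxbb" → "mxbbmxbbmxbb" ✓)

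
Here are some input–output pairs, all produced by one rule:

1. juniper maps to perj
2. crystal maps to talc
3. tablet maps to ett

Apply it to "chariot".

The pattern: move the first character to the end, then delete the first 3 characters.
On "chariot": the first step gives "hariotc", and the second then gives "iotc".

iotc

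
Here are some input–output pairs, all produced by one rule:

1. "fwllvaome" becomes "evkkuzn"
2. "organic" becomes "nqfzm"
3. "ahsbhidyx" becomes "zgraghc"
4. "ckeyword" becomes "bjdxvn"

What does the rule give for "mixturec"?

Rule — shift every letter 1 place backward in the alphabet (wrapping around), then delete the last 2 characters.
Applying that to "mixturec" gives "lhwstq".
(Check on "ckeyword": → "bjdxvnqc" → "bjdxvn" ✓)

lhwstq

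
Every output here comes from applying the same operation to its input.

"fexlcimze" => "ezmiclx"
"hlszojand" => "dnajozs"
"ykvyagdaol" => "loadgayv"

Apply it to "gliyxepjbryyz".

Rule — reverse the string, then delete the last 2 characters.
On "gliyxepjbryyz" that produces "zyyrbjpexyi".

zyyrbjpexyi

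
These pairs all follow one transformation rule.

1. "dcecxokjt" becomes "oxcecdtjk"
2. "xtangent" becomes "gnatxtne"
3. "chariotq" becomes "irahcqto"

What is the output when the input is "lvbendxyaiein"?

The transformation: reverse the string, then move the first 3 characters to the end (rotate left by 3).
"lvbendxyaiein" → "nieiayxdnebvl" → "iayxdnebvlnie".

iayxdnebvlnie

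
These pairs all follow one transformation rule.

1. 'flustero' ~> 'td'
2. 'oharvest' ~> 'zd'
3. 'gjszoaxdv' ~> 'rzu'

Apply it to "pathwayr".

The pattern: keep one character in every 3, starting at position 3 (positions 3rd, 6th, 9th, ...), then shift every letter 1 place backward in the alphabet (wrapping around).
On "pathwayr": the first step gives "ta", and the second then gives "sz".
(Check on "flustero": → "ue" → "td" ✓)

sz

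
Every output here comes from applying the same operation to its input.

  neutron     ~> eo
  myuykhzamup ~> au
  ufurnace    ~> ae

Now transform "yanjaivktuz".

What's happening: keep every other character starting from the second (positions 2nd, 4th, 6th, ...), then keep only the vowels.
For "yanjaivktuz", step one produces "ajiku"; step two turns that into "aiu".

aiu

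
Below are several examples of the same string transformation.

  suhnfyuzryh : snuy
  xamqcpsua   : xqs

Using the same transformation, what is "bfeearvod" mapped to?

bev

In each case the input is transformed by: keep one character in every 3, starting at position 1 (positions 1st, 4th, 7th, ...).
For "bfeearvod" the result is "bev".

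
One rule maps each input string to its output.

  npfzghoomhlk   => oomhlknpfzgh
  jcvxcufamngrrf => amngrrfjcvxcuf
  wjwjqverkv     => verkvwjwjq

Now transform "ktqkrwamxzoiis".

Rule — swap the front and back halves of the string.
"ktqkrwamxzoiis" → "mxzoiisktqkrwa".

mxzoiisktqkrwa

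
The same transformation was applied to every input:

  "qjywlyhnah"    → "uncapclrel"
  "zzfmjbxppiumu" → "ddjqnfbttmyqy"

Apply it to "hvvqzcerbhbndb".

lzzudgivflfrhf

Rule — shift every letter 4 places forward in the alphabet (wrapping around).
Applying that to "hvvqzcerbhbndb" gives "lzzudgivflfrhf".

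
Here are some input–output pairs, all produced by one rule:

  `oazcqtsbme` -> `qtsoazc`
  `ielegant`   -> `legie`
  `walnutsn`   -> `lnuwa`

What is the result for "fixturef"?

In each case the input is transformed by: delete the last 3 characters, then move the last 3 characters to the front (rotate right by 3).
Applying that to "fixturef" gives "xtufi".

xtufi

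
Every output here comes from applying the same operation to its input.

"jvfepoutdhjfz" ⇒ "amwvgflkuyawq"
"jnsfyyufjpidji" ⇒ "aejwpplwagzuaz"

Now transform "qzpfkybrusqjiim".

Each output is the input with this applied: shift every letter 9 places backward in the alphabet (wrapping around).
So "qzpfkybrusqjiim" becomes "hqgwbpsiljhazzd".

hqgwbpsiljhazzd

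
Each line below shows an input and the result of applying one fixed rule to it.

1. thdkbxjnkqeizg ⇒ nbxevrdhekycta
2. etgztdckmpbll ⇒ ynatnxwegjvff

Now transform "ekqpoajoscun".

Looking at the pairs, the operation is to shift every letter 6 places backward in the alphabet (wrapping around).
Doing the same to "ekqpoajoscun": "yekjiudimwoh".

yekjiudimwoh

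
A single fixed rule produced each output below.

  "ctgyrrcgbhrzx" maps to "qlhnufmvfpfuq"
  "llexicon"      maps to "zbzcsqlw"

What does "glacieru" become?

uizfosqw

Rule — shift every letter 12 places backward in the alphabet (wrapping around), then take characters alternately from the front and the back (1st, last, 2nd, 2nd-last, ...).
On "glacieru": the first step gives "uzoqwsfi", and the second then gives "uizfosqw".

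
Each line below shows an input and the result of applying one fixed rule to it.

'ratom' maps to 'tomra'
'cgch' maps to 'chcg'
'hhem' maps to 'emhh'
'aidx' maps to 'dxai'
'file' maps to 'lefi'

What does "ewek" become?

ekew

Rule — move the first 2 characters to the end (rotate left by 2).
On "ewek" that produces "ekew".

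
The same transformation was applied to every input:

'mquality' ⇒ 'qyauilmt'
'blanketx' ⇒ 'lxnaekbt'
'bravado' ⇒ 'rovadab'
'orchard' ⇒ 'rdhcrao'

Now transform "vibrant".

In each case the input is transformed by: swap the first and last characters, then swap each adjacent pair of characters (1↔2, 3↔4, ...).
"vibrant" → "tibranv" → "itrbnav".

itrbnav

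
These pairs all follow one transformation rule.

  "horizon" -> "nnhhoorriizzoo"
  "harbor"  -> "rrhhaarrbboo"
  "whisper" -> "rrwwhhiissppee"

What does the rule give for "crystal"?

llccrryyssttaa

What's happening: move the last character to the front, then double every character.
For "crystal", step one produces "lcrysta"; step two turns that into "llccrryyssttaa".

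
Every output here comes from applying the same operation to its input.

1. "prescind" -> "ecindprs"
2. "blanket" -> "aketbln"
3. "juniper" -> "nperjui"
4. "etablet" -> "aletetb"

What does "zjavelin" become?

Rule — move the first 3 characters to the end (rotate left by 3), then swap the first and last characters.
"zjavelin" → "velinzja" → "aelinzjv".

aelinzjv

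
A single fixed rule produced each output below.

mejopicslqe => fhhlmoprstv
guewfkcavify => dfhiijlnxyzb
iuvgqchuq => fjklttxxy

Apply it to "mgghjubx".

Looking at the pairs, the operation is to sort the characters into alphabetical order, then shift every letter 3 places forward in the alphabet (wrapping around).
For "mgghjubx" the result is "ejjkmpxa".

ejjkmpxa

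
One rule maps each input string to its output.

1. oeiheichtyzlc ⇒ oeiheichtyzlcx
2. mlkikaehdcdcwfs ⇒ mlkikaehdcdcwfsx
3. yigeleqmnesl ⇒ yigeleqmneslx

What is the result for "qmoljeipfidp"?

qmoljeipfidpx

The pattern: append "x".
Applying that to "qmoljeipfidp" gives "qmoljeipfidpx".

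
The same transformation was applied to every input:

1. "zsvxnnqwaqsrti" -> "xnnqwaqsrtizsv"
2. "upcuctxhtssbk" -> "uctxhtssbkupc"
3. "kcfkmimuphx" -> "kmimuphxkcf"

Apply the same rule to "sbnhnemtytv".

Each output is the input with this applied: move the first 3 characters to the end (rotate left by 3).
Applying that to "sbnhnemtytv" gives "hnemtytvsbn".

hnemtytvsbn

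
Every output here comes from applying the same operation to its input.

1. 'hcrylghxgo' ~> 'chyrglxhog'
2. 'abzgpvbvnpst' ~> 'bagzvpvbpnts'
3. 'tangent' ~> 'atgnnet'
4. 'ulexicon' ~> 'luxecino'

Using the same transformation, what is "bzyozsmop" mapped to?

The rule is to swap each adjacent pair of characters (1↔2, 3↔4, ...).
Applying that to "bzyozsmop" gives "zboyszomp".

zboyszomp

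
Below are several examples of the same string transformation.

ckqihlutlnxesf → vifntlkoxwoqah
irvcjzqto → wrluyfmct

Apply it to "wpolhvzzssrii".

What's happening: shift every letter 3 places forward in the alphabet (wrapping around), then move the last 2 characters to the front (rotate right by 2).
Working it through for "wpolhvzzssrii": intermediate "zsrokyccvvull", final "llzsrokyccvvu".

llzsrokyccvvu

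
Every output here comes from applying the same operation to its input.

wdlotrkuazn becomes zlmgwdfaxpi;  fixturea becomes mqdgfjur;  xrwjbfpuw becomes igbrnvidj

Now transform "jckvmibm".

The transformation: reverse the string, then shift every letter 12 places forward in the alphabet (wrapping around).
For "jckvmibm", step one produces "mbimvkcj"; step two turns that into "ynuyhwov".
(Check on "fixturea": → "aerutxif" → "mqdgfjur" ✓)

ynuyhwov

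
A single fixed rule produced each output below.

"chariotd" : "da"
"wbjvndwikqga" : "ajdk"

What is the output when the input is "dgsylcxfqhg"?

The rule is to move the last 3 characters to the front (rotate right by 3), then keep one character in every 3, starting at position 3 (positions 3rd, 6th, 9th, ...).
Applying both steps to "dgsylcxfqhg": "qhgdgsylcxf", then "gsc".
(Check on "chariotd": → "otdchari" → "da" ✓)

gsc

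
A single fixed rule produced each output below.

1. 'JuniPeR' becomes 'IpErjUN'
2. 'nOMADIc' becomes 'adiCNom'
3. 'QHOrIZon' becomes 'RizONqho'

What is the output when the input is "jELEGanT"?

egANtJel

What's happening: move the first 3 characters to the end (rotate left by 3), then flip the case of every letter.
"jELEGanT" → "EGanTjEL" → "egANtJel".
(Check on "nOMADIc": → "ADIcnOM" → "adiCNom" ✓)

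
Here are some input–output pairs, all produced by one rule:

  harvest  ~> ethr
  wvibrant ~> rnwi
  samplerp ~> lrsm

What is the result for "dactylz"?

Each output is the input with this applied: keep every other character starting from the first (positions 1st, 3rd, 5th, ...), then move the first 2 characters to the end (rotate left by 2).
Applying both steps to "dactylz": "dcyz", then "yzdc".

yzdc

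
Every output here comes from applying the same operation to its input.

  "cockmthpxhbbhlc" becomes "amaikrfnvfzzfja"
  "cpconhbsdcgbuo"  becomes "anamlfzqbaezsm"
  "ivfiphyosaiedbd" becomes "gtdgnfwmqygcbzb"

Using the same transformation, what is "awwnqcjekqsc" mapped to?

The pattern: shift every letter 2 places backward in the alphabet (wrapping around).
So "awwnqcjekqsc" becomes "yuuloahcioqa".

yuuloahcioqa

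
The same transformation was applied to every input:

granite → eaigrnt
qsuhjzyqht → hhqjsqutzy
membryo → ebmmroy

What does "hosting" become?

The pattern: sort the characters into alphabetical order, then swap each adjacent pair of characters (1↔2, 3↔4, ...).
For "hosting", step one produces "ghinost"; step two turns that into "hgnisot".

hgnisot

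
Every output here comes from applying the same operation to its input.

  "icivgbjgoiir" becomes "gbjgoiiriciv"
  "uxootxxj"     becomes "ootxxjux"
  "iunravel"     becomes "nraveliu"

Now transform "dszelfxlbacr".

lfxlbacrdsze

Rule — move the last 2 characters to the front (rotate right by 2), then swap the front and back halves of the string.
For "dszelfxlbacr" the result is "lfxlbacrdsze".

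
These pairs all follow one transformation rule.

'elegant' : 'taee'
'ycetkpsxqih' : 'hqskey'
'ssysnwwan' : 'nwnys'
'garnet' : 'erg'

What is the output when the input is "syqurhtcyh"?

ytrqs

The rule is to keep every other character starting from the first (positions 1st, 3rd, 5th, ...), then reverse the string.
"syqurhtcyh" → "sqrty" → "ytrqs".
(Check on "elegant": → "eeat" → "taee" ✓)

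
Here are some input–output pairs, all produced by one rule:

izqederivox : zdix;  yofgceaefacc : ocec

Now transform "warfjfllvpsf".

Looking at the pairs, the operation is to keep one character in every 3, starting at position 2 (positions 2nd, 5th, 8th, ...).
Doing the same to "warfjfllvpsf": "ajls".

ajls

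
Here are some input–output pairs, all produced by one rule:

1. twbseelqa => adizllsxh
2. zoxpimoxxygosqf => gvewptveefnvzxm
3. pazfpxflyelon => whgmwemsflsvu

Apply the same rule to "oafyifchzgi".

vhmfpmjognp

Each output is the input with this applied: shift every letter 7 places forward in the alphabet (wrapping around).
"oafyifchzgi" → "vhmfpmjognp".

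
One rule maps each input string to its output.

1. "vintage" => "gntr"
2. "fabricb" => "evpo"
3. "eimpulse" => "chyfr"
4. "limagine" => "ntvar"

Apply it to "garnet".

arg

Rule — shift every letter 13 places forward in the alphabet (wrapping around) — i.e. ROT13, then delete the first 3 characters.
For "garnet" the result is "arg".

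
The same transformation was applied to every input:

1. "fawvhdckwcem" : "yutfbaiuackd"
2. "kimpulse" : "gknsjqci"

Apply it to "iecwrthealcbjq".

The rule is to shift every letter 2 places backward in the alphabet (wrapping around), then move the first character to the end.
Applying that to "iecwrthealcbjq" gives "cauprfcyjazhog".

cauprfcyjazhog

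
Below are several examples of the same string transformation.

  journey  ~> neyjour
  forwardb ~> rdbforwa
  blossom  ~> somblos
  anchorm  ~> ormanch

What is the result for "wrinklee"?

leewrink

In each case the input is transformed by: move the last 3 characters to the front (rotate right by 3).
"wrinklee" → "leewrink".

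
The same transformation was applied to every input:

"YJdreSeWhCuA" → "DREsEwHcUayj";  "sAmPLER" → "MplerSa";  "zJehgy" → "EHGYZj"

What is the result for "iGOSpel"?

Looking at the pairs, the operation is to move the first 2 characters to the end (rotate left by 2), then flip the case of every letter.
Starting from "iGOSpel": after the first operation, "OSpeliG"; after the second, "osPELIg".
(Check on "zJehgy": → "ehgyzJ" → "EHGYZj" ✓)

osPELIg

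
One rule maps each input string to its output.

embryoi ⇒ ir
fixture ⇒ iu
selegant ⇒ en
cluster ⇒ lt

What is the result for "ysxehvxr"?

rx

The transformation: sort the characters into alphabetical order, then keep one character in every 3, starting at position 3 (positions 3rd, 6th, 9th, ...).
"ysxehvxr" → "ehrsvxxy" → "rx".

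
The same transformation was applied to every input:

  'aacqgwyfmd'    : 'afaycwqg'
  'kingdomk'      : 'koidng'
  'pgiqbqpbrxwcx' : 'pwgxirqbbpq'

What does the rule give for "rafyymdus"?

rdamfyy

Rule — delete the last 2 characters, then take characters alternately from the front and the back (1st, last, 2nd, 2nd-last, ...).
"rafyymdus" → "rafyymd" → "rdamfyy".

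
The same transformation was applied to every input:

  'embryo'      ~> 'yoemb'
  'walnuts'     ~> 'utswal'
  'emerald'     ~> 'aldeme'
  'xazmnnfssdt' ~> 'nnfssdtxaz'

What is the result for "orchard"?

The pattern: move the first 3 characters to the end (rotate left by 3), then delete the first character.
Starting from "orchard": after the first operation, "hardorc"; after the second, "ardorc".

ardorc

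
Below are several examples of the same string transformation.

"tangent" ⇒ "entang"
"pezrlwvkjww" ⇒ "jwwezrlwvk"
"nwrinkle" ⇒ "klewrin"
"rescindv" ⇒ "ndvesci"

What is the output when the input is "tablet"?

Rule — delete the first character, then move the last 3 characters to the front (rotate right by 3).
On "tablet": the first step gives "ablet", and the second then gives "letab".

letab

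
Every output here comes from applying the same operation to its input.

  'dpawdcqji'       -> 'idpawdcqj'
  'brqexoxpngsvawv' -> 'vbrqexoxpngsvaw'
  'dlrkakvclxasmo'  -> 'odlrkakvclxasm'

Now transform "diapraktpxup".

The pattern: move the last character to the front.
Doing the same to "diapraktpxup": "pdiapraktpxu".

pdiapraktpxu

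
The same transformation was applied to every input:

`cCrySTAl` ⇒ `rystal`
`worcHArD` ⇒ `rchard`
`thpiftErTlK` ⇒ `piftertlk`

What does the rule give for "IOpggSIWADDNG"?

pggsiwaddng

Each output is the input with this applied: delete the first 2 characters, then convert every letter to lowercase.
Applying both steps to "IOpggSIWADDNG": "pggSIWADDNG", then "pggsiwaddng".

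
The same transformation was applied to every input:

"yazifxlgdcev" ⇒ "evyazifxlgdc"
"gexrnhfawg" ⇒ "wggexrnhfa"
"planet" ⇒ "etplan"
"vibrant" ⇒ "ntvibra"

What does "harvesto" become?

toharves

Looking at the pairs, the operation is to move the last 2 characters to the front (rotate right by 2).
"harvesto" → "toharves".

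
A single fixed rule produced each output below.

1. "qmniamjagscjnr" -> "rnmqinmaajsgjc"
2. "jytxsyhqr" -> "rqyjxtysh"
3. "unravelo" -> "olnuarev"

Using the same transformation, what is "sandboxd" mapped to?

Looking at the pairs, the operation is to move the last 2 characters to the front (rotate right by 2), then swap each adjacent pair of characters (1↔2, 3↔4, ...).
Applying both steps to "sandboxd": "xdsandbo", then "dxasdnob".

dxasdnob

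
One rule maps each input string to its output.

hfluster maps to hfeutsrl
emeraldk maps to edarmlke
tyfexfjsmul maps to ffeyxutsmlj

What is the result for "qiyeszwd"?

The transformation: sort the characters into reverse alphabetical order, then move the last 3 characters to the front (rotate right by 3).
On "qiyeszwd": the first step gives "zywsqied", and the second then gives "iedzywsq".

iedzywsq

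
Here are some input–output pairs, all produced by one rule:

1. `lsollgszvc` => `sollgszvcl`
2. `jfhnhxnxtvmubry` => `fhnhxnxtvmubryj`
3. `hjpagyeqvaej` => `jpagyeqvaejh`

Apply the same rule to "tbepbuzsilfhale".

The rule is to move the first character to the end.
For "tbepbuzsilfhale" the result is "bepbuzsilfhalet".

bepbuzsilfhalet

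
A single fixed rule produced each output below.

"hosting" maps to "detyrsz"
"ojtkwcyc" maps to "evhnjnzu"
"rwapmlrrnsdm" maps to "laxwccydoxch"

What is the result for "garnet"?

cyperl

The pattern: move the first 2 characters to the end (rotate left by 2), then shift every letter 11 places forward in the alphabet (wrapping around).
On "garnet": the first step gives "rnetga", and the second then gives "cyperl".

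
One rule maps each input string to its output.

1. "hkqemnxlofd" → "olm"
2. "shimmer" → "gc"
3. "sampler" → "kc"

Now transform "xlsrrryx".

Looking at the pairs, the operation is to shift every letter 2 places backward in the alphabet (wrapping around), then keep one character in every 3, starting at position 3 (positions 3rd, 6th, 9th, ...).
"xlsrrryx" → "vjqpppwv" → "qp".

qp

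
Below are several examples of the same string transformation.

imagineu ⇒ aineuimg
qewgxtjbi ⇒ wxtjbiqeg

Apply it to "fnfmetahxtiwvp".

fetahxtiwvpfnm

The rule is to move the first 3 characters to the end (rotate left by 3), then swap the first and last characters.
For "fnfmetahxtiwvp" the result is "fetahxtiwvpfnm".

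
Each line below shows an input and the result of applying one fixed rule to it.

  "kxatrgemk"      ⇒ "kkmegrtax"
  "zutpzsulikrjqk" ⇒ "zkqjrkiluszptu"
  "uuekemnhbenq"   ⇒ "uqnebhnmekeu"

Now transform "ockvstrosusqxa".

oaxqsusortsvkc

The pattern: move the first character to the end, then reverse the string.
For "ockvstrosusqxa", step one produces "ckvstrosusqxao"; step two turns that into "oaxqsusortsvkc".
(Check on "zutpzsulikrjqk": → "utpzsulikrjqkz" → "zkqjrkiluszptu" ✓)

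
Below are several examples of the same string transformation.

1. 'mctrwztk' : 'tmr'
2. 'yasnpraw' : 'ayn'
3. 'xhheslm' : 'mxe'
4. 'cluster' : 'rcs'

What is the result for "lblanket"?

ela

What's happening: keep one character in every 3, starting at position 1 (positions 1st, 4th, 7th, ...), then move the last character to the front.
Working it through for "lblanket": intermediate "lae", final "ela".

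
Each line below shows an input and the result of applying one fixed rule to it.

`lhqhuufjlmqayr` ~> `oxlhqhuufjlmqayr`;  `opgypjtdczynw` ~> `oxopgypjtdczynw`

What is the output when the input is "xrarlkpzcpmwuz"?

Each output is the input with this applied: prepend "ox".
For "xrarlkpzcpmwuz" the result is "oxxrarlkpzcpmwuz".

oxxrarlkpzcpmwuz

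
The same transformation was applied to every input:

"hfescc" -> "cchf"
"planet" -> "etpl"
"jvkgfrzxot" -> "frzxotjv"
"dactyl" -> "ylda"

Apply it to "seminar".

narse

Rule — move the first 2 characters to the end (rotate left by 2), then delete the first 2 characters.
Working it through for "seminar": intermediate "minarse", final "narse".
(Check on "jvkgfrzxot": → "kgfrzxotjv" → "frzxotjv" ✓)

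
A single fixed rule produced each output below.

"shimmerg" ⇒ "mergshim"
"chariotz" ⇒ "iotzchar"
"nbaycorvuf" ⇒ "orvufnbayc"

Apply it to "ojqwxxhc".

xxhcojqw

What's happening: swap the front and back halves of the string.
Applying that to "ojqwxxhc" gives "xxhcojqw".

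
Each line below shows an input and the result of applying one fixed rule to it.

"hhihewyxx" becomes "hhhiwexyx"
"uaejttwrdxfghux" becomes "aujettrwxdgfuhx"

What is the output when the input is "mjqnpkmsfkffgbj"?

jmnqkpsmkfffbgj

The pattern: swap each adjacent pair of characters (1↔2, 3↔4, ...).
For "mjqnpkmsfkffgbj" the result is "jmnqkpsmkfffbgj".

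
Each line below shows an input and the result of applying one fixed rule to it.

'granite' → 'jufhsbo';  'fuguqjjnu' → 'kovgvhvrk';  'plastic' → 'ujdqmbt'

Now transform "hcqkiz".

Looking at the pairs, the operation is to shift every letter 1 place forward in the alphabet (wrapping around), then move the last 3 characters to the front (rotate right by 3).
Starting from "hcqkiz": after the first operation, "idrlja"; after the second, "ljaidr".
(Check on "plastic": → "qmbtujd" → "ujdqmbt" ✓)

ljaidr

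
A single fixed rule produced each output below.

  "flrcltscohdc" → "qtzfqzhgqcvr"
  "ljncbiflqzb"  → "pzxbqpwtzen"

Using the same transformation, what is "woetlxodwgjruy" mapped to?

mkcshzlcrkuxfi

What's happening: move the last character to the front, then shift every letter 12 places backward in the alphabet (wrapping around).
Starting from "woetlxodwgjruy": after the first operation, "ywoetlxodwgjru"; after the second, "mkcshzlcrkuxfi".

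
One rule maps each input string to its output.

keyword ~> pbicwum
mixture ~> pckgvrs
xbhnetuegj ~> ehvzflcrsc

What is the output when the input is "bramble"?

Each output is the input with this applied: move the last 2 characters to the front (rotate right by 2), then shift every letter 2 places backward in the alphabet (wrapping around).
So "bramble" becomes "jczpykz".

jczpykz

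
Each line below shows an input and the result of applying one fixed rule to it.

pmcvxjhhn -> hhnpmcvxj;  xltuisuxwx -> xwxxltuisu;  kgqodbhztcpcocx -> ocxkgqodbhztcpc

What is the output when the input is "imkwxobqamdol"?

The pattern: move the last 3 characters to the front (rotate right by 3).
For "imkwxobqamdol" the result is "dolimkwxobqam".

dolimkwxobqam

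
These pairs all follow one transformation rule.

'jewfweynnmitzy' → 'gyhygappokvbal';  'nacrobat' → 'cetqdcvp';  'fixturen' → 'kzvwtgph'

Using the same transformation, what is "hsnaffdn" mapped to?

The transformation: move the first character to the end, then shift every letter 2 places forward in the alphabet (wrapping around).
"hsnaffdn" → "snaffdnh" → "upchhfpj".

upchhfpj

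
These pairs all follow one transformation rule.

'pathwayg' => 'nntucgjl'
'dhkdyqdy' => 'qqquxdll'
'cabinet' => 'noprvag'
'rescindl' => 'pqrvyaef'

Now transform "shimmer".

ruvzzef

The rule is to sort the characters into alphabetical order, then shift every letter 13 places forward in the alphabet (wrapping around) — i.e. ROT13.
"shimmer" → "ehimmrs" → "ruvzzef".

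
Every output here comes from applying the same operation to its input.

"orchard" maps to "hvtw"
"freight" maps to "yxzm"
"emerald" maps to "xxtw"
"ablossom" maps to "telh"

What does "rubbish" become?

kuba

The rule is to shift every letter 7 places backward in the alphabet (wrapping around), then keep every other character starting from the first (positions 1st, 3rd, 5th, ...).
Starting from "rubbish": after the first operation, "knuubla"; after the second, "kuba".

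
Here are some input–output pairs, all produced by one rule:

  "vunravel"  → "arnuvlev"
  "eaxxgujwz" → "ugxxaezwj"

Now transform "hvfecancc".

acefvhccn

The transformation: reverse the string, then move the first 3 characters to the end (rotate left by 3).
Applying that to "hvfecancc" gives "acefvhccn".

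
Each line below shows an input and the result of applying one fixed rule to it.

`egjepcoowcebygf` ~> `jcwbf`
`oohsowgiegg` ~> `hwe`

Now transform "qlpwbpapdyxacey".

ppday

The transformation: keep one character in every 3, starting at position 3 (positions 3rd, 6th, 9th, ...).
Applying that to "qlpwbpapdyxacey" gives "ppday".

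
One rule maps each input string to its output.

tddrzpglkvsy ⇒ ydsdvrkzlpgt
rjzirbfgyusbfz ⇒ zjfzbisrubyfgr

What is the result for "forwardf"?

fodrrwaf

The pattern: take characters alternately from the front and the back (1st, last, 2nd, 2nd-last, ...), then move the first character to the end.
Working it through for "forwardf": intermediate "ffodrrwa", final "fodrrwaf".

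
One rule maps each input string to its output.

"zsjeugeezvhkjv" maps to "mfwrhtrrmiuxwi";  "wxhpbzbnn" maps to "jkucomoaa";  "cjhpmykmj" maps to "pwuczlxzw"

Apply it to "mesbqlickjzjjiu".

In each case the input is transformed by: shift every letter 13 places forward in the alphabet (wrapping around) — i.e. ROT13.
Doing the same to "mesbqlickjzjjiu": "zrfodyvpxwmwwvh".

zrfodyvpxwmwwvh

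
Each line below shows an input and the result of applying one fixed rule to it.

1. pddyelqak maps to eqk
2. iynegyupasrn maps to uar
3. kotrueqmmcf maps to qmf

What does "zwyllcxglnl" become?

xll

The pattern: keep every other character starting from the first (positions 1st, 3rd, 5th, ...), then keep only the last 3 characters.
Starting from "zwyllcxglnl": after the first operation, "zylxll"; after the second, "xll".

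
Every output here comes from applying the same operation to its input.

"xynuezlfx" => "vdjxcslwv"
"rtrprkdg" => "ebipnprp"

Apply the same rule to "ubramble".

Each output is the input with this applied: reverse the string, then shift every letter 2 places backward in the alphabet (wrapping around).
Applying both steps to "ubramble": "elbmarbu", then "cjzkypzs".

cjzkypzs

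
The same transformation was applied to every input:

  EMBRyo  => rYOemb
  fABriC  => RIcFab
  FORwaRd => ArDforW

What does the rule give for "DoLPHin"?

hINdOlp

Rule — flip the case of every letter, then move the last 3 characters to the front (rotate right by 3).
"DoLPHin" → "dOlphIN" → "hINdOlp".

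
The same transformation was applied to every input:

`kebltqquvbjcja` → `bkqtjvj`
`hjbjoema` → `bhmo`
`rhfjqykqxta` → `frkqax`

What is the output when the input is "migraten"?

gmea

In each case the input is transformed by: keep every other character starting from the first (positions 1st, 3rd, 5th, ...), then swap each adjacent pair of characters (1↔2, 3↔4, ...).
So "migraten" becomes "gmea".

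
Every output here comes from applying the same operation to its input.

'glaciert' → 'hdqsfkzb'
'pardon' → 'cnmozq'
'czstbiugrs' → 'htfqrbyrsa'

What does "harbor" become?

anqgzq

Each output is the input with this applied: shift every letter 1 place backward in the alphabet (wrapping around), then swap the front and back halves of the string.
On "harbor": the first step gives "gzqanq", and the second then gives "anqgzq".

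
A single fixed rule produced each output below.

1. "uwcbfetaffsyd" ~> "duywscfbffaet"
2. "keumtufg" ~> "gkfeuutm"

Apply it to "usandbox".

xuosbadn

The rule is to reverse the string, then take characters alternately from the front and the back (1st, last, 2nd, 2nd-last, ...).
Working it through for "usandbox": intermediate "xobdnasu", final "xuosbadn".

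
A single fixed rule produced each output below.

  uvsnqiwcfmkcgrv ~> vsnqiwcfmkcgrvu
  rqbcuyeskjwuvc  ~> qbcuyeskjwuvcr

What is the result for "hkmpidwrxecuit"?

What's happening: move the first character to the end.
"hkmpidwrxecuit" → "kmpidwrxecuith".

kmpidwrxecuith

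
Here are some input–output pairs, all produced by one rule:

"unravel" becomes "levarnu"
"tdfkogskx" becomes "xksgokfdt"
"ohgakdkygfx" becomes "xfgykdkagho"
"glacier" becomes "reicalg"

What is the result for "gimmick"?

The transformation: reverse the string.
On "gimmick" that produces "kcimmig".

kcimmig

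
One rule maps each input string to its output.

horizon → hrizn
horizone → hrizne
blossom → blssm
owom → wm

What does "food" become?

fd

The transformation: remove every "o".
Applying that to "food" gives "fd".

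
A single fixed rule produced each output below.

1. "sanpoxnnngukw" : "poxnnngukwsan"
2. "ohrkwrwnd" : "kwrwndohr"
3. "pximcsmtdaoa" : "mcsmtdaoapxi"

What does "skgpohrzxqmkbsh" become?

pohrzxqmkbshskg

The transformation: move the first 3 characters to the end (rotate left by 3).
So "skgpohrzxqmkbsh" becomes "pohrzxqmkbshskg".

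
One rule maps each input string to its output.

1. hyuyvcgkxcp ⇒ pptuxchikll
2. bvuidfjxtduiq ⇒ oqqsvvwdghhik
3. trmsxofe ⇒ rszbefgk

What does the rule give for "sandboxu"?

Looking at the pairs, the operation is to sort the characters into alphabetical order, then shift every letter 13 places forward in the alphabet (wrapping around) — i.e. ROT13.
"sandboxu" → "abdnosux" → "noqabfhk".

noqabfhk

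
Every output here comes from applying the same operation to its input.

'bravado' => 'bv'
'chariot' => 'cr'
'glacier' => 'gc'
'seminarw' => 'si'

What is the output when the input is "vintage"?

In each case the input is transformed by: move the last 2 characters to the front (rotate right by 2), then keep one character in every 3, starting at position 3 (positions 3rd, 6th, 9th, ...).
Starting from "vintage": after the first operation, "gevinta"; after the second, "vt".
(Check on "bravado": → "dobrava" → "bv" ✓)

vt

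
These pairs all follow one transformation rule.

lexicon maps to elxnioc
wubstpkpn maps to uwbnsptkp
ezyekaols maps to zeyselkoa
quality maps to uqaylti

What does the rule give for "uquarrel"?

quulaerr

Looking at the pairs, the operation is to move the first character to the end, then take characters alternately from the front and the back (1st, last, 2nd, 2nd-last, ...).
Applying both steps to "uquarrel": "quarrelu", then "quulaerr".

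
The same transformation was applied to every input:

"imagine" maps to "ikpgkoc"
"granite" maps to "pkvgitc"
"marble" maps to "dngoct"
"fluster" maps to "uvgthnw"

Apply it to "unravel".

Rule — move the first 3 characters to the end (rotate left by 3), then shift every letter 2 places forward in the alphabet (wrapping around).
Working it through for "unravel": intermediate "avelunr", final "cxgnwpt".
(Check on "fluster": → "sterflu" → "uvgthnw" ✓)

cxgnwpt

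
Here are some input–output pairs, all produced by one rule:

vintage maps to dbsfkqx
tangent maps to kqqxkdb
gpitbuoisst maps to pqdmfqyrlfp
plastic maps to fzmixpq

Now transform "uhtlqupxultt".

The transformation: move the last 2 characters to the front (rotate right by 2), then shift every letter 3 places backward in the alphabet (wrapping around).
So "uhtlqupxultt" becomes "qqreqinrmuri".

qqreqinrmuri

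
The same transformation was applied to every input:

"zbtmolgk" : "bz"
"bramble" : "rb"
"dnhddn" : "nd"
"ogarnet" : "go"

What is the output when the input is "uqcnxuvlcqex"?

qu

Each output is the input with this applied: swap each adjacent pair of characters (1↔2, 3↔4, ...), then keep only the first 2 characters.
"uqcnxuvlcqex" → "quncuxlvqcxe" → "qu".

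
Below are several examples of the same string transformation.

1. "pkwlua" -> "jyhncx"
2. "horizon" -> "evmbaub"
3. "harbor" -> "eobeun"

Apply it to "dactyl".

pglyqn

In each case the input is transformed by: move the first 2 characters to the end (rotate left by 2), then shift every letter 13 places forward in the alphabet (wrapping around) — i.e. ROT13.
Starting from "dactyl": after the first operation, "ctylda"; after the second, "pglyqn".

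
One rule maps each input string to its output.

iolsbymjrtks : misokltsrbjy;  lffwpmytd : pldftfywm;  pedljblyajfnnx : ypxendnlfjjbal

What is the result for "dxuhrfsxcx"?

fdxxcuxhsr

The rule is to take characters alternately from the front and the back (1st, last, 2nd, 2nd-last, ...), then move the last character to the front.
On "dxuhrfsxcx": the first step gives "dxxcuxhsrf", and the second then gives "fdxxcuxhsr".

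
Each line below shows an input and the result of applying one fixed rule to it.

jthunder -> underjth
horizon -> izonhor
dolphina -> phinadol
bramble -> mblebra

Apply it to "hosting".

tinghos

The rule is to move the first 3 characters to the end (rotate left by 3).
On "hosting" that produces "tinghos".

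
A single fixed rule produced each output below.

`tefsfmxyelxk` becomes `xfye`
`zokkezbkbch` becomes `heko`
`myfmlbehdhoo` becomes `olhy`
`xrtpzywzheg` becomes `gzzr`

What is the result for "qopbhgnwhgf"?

In each case the input is transformed by: keep one character in every 3, starting at position 2 (positions 2nd, 5th, 8th, ...), then swap the first and last characters.
Starting from "qopbhgnwhgf": after the first operation, "ohwf"; after the second, "fhwo".

fhwo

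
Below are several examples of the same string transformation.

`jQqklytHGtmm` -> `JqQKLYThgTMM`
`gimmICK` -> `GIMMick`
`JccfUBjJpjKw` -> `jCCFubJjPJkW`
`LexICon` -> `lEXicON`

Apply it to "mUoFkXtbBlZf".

In each case the input is transformed by: flip the case of every letter.
For "mUoFkXtbBlZf" the result is "MuOfKxTBbLzF".

MuOfKxTBbLzF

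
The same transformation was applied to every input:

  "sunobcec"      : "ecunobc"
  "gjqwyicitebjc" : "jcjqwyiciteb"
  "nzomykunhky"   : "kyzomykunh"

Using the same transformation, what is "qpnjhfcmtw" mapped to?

The rule is to delete the first character, then move the last 2 characters to the front (rotate right by 2).
Applying both steps to "qpnjhfcmtw": "pnjhfcmtw", then "twpnjhfcm".

twpnjhfcm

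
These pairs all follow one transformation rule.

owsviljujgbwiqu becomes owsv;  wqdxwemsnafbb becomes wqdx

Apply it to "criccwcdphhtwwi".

cric

Looking at the pairs, the operation is to keep only the first 4 characters.
On "criccwcdphhtwwi" that produces "cric".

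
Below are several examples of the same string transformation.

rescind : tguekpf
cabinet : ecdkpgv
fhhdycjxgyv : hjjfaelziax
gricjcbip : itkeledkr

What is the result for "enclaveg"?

In each case the input is transformed by: shift every letter 2 places forward in the alphabet (wrapping around).
On "enclaveg" that produces "gpencxgi".

gpencxgi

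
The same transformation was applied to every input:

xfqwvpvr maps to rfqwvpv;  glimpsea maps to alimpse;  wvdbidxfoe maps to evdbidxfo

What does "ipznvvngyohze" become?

Each output is the input with this applied: delete the first character, then move the last character to the front.
"ipznvvngyohze" → "pznvvngyohze" → "epznvvngyohz".
(Check on "xfqwvpvr": → "fqwvpvr" → "rfqwvpv" ✓)

epznvvngyohz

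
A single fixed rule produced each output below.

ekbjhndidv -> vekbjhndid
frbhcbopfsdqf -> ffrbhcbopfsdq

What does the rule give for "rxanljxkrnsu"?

urxanljxkrns

The transformation: move the last character to the front.
Doing the same to "rxanljxkrnsu": "urxanljxkrns".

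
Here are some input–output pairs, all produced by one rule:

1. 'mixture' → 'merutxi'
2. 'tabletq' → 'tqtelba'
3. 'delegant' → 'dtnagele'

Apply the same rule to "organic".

ocinagr

Each output is the input with this applied: move the first character to the end, then reverse the string.
On "organic" that produces "ocinagr".
(Check on "mixture": → "ixturem" → "merutxi" ✓)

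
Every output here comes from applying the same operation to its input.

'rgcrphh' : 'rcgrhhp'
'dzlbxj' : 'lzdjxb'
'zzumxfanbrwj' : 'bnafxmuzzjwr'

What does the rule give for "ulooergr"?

eoolurgr

The rule is to move the last 3 characters to the front (rotate right by 3), then reverse the string.
Working it through for "ulooergr": intermediate "rgrulooe", final "eoolurgr".
(Check on "dzlbxj": → "bxjdzl" → "lzdjxb" ✓)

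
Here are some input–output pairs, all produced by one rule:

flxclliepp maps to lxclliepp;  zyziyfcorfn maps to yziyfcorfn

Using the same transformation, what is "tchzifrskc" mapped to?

chzifrskc

Each output is the input with this applied: delete the first character.
Applying that to "tchzifrskc" gives "chzifrskc".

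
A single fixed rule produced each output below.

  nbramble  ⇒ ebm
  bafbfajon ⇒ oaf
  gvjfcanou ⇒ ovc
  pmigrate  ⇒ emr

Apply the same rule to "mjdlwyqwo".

wjw

What's happening: keep one character in every 3, starting at position 2 (positions 2nd, 5th, 8th, ...), then move the last character to the front.
"mjdlwyqwo" → "jww" → "wjw".
(Check on "gvjfcanou": → "vco" → "ovc" ✓)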